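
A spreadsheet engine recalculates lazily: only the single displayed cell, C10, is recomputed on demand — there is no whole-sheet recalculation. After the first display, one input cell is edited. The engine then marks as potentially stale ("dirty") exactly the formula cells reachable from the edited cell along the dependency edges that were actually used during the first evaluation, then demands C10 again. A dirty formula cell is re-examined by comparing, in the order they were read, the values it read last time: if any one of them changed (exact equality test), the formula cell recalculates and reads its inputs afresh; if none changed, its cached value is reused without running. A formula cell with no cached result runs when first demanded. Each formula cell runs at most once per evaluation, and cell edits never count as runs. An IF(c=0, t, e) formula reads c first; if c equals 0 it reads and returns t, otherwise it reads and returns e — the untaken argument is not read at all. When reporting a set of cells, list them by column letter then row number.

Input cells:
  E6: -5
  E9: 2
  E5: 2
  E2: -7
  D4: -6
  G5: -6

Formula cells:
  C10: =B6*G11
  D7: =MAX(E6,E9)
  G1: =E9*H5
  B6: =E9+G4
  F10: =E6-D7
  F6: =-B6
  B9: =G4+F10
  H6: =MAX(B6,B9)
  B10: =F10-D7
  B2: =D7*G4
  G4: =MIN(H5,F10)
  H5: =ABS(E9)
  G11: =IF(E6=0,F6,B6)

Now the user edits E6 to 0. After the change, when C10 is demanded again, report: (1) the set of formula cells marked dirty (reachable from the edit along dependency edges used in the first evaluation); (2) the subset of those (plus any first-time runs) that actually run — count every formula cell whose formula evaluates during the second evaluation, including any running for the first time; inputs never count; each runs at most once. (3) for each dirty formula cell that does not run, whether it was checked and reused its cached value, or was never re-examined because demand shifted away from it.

First evaluation (everything demanded from the output):
  D7 = MAX(-5, 2) = 2
  F10 = -5 - 2 = -7
  H5 = ABS(2) = 2
  G4 = MIN(2, -7) = -7
  B6 = 2 + -7 = -5
  G11 = IF(E6=0: E6=-5 -> else branch B6) = -5
  C10 = -5 * -5 = 25

Propagation after the edit:
  D7: runs — E6 -5->0; result 2 (same value as before).
  F10: runs — E6 -5->0; result -2.
  G4: runs — F10 -7->-2; result -2.
  B6: runs — G4 -7->-2; result 0.
  F6: demanded for the first time — runs, produces 0.
  G11: runs — E6 -5->0; B6 -5->0; result 0.
  C10: runs — B6 -5->0; G11 -5->0; result 0.

Key observation: a condition flipped, so demand reaches new nodes — F6 runs for the first time.

Marked dirty: B6, C10, D7, F10, G4, G11.
Formula cells that run: B6, C10, D7, F6, F10, G4, G11 — 7 in total.
Every dirty formula cell ran.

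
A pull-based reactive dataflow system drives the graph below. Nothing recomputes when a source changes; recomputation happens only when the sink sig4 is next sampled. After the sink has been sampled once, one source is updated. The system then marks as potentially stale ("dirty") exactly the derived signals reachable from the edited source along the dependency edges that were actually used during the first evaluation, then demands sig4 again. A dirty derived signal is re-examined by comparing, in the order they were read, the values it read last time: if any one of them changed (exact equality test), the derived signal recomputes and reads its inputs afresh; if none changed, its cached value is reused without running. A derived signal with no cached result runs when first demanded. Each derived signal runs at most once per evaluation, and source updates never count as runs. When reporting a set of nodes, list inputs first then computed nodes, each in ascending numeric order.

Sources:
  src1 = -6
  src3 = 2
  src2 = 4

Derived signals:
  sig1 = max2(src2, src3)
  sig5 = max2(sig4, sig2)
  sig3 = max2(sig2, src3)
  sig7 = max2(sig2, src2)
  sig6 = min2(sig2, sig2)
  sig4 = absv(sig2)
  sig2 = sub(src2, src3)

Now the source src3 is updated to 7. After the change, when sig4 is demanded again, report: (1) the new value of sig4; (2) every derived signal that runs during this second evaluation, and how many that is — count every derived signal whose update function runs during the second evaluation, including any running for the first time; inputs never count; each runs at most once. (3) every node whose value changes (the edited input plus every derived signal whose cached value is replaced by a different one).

New value of sig4: 3.
Derived signals that run: sig2, sig4 — 2 in total.
Values that change: src3, sig2, sig4.

First evaluation (everything demanded from the output):
  sig2 = sub(4, 2) = 2
  sig4 = absv(2) = 2

Propagation after the edit:
  sig2: runs — src3 2->7; result -3.
  sig4: runs — sig2 2->-3; result 3.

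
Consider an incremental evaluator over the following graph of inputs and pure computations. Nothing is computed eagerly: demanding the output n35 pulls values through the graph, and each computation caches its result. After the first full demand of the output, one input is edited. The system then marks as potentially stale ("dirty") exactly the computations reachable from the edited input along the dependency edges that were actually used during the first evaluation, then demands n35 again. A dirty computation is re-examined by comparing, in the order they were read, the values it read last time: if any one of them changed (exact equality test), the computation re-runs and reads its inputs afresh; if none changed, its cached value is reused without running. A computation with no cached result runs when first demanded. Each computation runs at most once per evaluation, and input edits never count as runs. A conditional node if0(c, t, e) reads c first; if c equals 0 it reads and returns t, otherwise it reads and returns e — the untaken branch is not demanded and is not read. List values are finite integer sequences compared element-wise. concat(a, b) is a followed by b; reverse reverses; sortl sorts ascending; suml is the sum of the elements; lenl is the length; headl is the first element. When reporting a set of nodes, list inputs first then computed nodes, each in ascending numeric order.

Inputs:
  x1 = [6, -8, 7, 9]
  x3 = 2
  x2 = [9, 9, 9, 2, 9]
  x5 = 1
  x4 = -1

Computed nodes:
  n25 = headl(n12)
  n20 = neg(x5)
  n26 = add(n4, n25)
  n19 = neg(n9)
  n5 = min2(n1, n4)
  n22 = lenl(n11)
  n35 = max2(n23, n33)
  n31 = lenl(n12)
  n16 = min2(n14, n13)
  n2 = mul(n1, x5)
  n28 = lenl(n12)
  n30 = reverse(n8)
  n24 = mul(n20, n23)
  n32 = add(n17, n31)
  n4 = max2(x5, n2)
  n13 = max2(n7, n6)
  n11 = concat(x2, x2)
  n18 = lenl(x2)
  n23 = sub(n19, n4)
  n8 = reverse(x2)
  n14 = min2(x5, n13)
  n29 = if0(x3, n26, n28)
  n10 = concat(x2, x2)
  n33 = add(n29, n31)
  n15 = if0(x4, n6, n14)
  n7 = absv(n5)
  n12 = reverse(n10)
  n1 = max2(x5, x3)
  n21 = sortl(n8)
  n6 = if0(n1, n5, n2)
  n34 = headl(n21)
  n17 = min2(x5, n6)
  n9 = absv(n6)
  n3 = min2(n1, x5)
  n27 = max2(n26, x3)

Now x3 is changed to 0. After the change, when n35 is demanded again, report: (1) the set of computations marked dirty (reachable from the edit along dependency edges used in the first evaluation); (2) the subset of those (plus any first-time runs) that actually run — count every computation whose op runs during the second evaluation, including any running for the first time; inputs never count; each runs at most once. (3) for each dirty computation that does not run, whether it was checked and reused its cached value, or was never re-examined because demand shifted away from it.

Initial pass — values computed on the first demand:
  n1 = max2(1, 2) = 2
  n2 = mul(2, 1) = 2
  n4 = max2(1, 2) = 2
  n6 = if0(n1=2 -> else branch n2) = 2
  n9 = absv(2) = 2
  n10 = concat([9, 9, 9, 2, 9], [9, 9, 9, 2, 9]) = [9, 9, 9, 2, 9, 9, 9, 9, 2, 9]
  n12 = reverse([9, 9, 9, 2, 9, 9, 9, 9, 2, 9]) = [9, 2, 9, 9, 9, 9, 2, 9, 9, 9]
  n19 = neg(2) = -2
  n23 = sub(-2, 2) = -4
  n28 = lenl([9, 2, 9, 9, 9, 9, 2, 9, 9, 9]) = 10
  n29 = if0(x3=2 -> else branch n28) = 10
  n31 = lenl([9, 2, 9, 9, 9, 9, 2, 9, 9, 9]) = 10
  n33 = add(10, 10) = 20
  n35 = max2(-4, 20) = 20

Second demand — change propagation:
  n1: re-runs because x3 2->0; new result 1.
  n2: re-runs because n1 2->1; new result 1.
  n4: re-runs because n2 2->1; new result 1.
  n6: re-runs because n1 2->1; n2 2->1; new result 1.
  n9: re-runs because n6 2->1; new result 1.
  n19: re-runs because n9 2->1; new result -1.
  n23: re-runs because n19 -2->-1; n4 2->1; new result -2.
  n25: newly demanded (no cache) — executes and yields 9.
  n26: newly demanded (no cache) — executes and yields 10.
  n29: re-runs because x3 2->0; new result 10 (unchanged).
  n33: re-examined; everything it read last time is the same (n29 unchanged, n31 unchanged) — cache 20 kept, no run.
  n35: re-runs because n23 -4->-2; new result 20 (unchanged).

The important point: the flipped condition pulls in fresh nodes; n25, n26 run for the first time.

Dirty set: n1, n2, n4, n6, n9, n19, n23, n29, n33, n35.
Run set: n1, n2, n4, n6, n9, n19, n23, n25, n26, n29, n35 (11 run).
Re-examined without running (cache reused): n33.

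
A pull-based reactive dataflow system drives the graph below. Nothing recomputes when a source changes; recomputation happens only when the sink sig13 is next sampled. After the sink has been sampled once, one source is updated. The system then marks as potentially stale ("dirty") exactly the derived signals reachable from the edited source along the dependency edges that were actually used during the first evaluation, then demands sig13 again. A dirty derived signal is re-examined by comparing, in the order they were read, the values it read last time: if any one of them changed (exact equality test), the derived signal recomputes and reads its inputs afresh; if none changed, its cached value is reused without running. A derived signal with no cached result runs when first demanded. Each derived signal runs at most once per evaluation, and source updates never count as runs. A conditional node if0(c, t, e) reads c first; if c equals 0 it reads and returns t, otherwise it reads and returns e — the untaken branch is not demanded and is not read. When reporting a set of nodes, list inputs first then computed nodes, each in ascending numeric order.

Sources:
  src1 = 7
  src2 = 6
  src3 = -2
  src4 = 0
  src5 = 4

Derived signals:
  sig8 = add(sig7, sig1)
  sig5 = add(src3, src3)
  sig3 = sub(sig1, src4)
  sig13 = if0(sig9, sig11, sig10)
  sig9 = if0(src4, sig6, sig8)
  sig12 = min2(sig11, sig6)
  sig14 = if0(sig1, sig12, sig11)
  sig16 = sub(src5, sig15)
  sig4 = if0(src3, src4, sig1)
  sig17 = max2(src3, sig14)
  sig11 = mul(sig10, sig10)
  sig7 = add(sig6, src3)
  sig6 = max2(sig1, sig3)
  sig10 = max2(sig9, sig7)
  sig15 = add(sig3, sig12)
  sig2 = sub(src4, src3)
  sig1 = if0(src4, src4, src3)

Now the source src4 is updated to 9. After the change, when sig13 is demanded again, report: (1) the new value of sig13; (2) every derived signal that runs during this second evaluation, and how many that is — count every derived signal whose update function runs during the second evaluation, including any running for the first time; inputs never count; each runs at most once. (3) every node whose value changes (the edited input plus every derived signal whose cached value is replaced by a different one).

New value of sig13: -4.
Derived signals that run: sig1, sig3, sig6, sig7, sig8, sig9, sig10, sig13 — 8 in total.
Values that change: src4, sig1, sig3, sig6, sig7, sig9, sig10, sig13.
Key observation: a condition flipped, so demand moved to the other branch — sig11 is never re-examined.

First evaluation (everything demanded from the output):
  sig1 = if0(src4=0 -> then branch src4) = 0
  sig3 = sub(0, 0) = 0
  sig6 = max2(0, 0) = 0
  sig7 = add(0, -2) = -2
  sig9 = if0(src4=0 -> then branch sig6) = 0
  sig10 = max2(0, -2) = 0
  sig11 = mul(0, 0) = 0
  sig13 = if0(sig9=0 -> then branch sig11) = 0

Propagation after the edit:
  sig1: runs — src4 0->9; src4 0->9; result -2.
  sig3: runs — sig1 0->-2; src4 0->9; result -11.
  sig6: runs — sig1 0->-2; sig3 0->-11; result -2.
  sig7: runs — sig6 0->-2; result -4.
  sig8: demanded for the first time — runs, produces -6.
  sig9: runs — src4 0->9; sig6 0->-2; result -6.
  sig10: runs — sig9 0->-6; sig7 -2->-4; result -4.
  sig11: marked dirty but never re-examined — demand shifted away from it.
  sig13: runs — sig9 0->-6; result -4.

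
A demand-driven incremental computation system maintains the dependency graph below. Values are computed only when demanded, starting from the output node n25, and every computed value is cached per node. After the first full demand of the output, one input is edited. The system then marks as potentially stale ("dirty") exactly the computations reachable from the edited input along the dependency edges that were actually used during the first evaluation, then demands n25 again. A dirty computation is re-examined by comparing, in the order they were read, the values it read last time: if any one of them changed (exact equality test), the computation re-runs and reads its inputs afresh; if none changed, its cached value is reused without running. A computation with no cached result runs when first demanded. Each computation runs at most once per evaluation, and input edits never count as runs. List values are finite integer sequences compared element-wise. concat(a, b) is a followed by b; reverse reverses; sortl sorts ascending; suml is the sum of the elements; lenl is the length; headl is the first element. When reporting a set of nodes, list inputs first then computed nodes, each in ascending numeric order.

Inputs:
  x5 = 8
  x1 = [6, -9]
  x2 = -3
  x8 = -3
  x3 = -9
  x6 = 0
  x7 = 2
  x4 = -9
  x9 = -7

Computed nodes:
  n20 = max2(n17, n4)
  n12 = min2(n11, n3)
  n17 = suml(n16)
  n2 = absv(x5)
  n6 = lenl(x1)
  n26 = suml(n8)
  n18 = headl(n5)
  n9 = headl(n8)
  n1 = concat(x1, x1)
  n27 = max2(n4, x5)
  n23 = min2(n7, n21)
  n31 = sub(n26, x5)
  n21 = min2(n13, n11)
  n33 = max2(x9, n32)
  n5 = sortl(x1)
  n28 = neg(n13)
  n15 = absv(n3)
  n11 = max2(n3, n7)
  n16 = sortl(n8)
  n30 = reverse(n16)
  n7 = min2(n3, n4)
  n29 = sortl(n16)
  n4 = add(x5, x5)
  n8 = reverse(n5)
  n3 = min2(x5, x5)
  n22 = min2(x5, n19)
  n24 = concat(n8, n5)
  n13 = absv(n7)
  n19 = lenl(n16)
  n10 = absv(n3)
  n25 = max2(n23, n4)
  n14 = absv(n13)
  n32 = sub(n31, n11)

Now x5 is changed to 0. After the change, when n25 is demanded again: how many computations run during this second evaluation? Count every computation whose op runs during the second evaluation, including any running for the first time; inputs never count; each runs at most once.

First evaluation (everything demanded from the output):
  n3 = min2(8, 8) = 8
  n4 = add(8, 8) = 16
  n7 = min2(8, 16) = 8
  n11 = max2(8, 8) = 8
  n13 = absv(8) = 8
  n21 = min2(8, 8) = 8
  n23 = min2(8, 8) = 8
  n25 = max2(8, 16) = 16

Propagation after the edit:
  n3: runs — x5 8->0; x5 8->0; result 0.
  n4: runs — x5 8->0; x5 8->0; result 0.
  n7: runs — n3 8->0; n4 16->0; result 0.
  n11: runs — n3 8->0; n7 8->0; result 0.
  n13: runs — n7 8->0; result 0.
  n21: runs — n13 8->0; n11 8->0; result 0.
  n23: runs — n7 8->0; n21 8->0; result 0.
  n25: runs — n23 8->0; n4 16->0; result 0.

Computations that run: n3, n4, n7, n11, n13, n21, n23, n25 — 8 in total.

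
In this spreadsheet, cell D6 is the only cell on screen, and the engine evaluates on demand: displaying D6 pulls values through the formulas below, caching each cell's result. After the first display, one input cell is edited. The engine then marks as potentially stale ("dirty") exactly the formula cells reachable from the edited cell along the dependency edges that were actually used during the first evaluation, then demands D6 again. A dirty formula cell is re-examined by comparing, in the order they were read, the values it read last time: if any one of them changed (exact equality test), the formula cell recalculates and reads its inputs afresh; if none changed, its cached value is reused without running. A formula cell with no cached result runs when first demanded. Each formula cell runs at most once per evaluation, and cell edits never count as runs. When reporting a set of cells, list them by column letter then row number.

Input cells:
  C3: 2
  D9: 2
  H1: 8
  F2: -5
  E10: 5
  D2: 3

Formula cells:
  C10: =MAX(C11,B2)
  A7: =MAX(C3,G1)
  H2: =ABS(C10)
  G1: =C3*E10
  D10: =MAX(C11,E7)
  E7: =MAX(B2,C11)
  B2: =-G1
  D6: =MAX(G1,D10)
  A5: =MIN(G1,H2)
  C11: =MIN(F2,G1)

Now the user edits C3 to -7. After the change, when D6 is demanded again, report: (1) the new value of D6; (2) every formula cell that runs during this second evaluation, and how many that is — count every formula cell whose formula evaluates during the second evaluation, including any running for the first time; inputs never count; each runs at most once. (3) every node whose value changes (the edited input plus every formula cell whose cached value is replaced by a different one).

D6 now evaluates to 35.
Run set: B2, C11, D6, D10, E7, G1 (6 run).
Changed values: B2, C3, C11, D6, D10, E7, G1.

Initial pass — values computed on the first demand:
  G1 = 2 * 5 = 10
  B2 = -(10) = -10
  C11 = MIN(-5, 10) = -5
  E7 = MAX(-10, -5) = -5
  D10 = MAX(-5, -5) = -5
  D6 = MAX(10, -5) = 10

Second demand — change propagation:
  G1: re-runs because C3 2->-7; new result -35.
  B2: re-runs because G1 10->-35; new result 35.
  C11: re-runs because G1 10->-35; new result -35.
  E7: re-runs because B2 -10->35; C11 -5->-35; new result 35.
  D10: re-runs because C11 -5->-35; E7 -5->35; new result 35.
  D6: re-runs because G1 10->-35; D10 -5->35; new result 35.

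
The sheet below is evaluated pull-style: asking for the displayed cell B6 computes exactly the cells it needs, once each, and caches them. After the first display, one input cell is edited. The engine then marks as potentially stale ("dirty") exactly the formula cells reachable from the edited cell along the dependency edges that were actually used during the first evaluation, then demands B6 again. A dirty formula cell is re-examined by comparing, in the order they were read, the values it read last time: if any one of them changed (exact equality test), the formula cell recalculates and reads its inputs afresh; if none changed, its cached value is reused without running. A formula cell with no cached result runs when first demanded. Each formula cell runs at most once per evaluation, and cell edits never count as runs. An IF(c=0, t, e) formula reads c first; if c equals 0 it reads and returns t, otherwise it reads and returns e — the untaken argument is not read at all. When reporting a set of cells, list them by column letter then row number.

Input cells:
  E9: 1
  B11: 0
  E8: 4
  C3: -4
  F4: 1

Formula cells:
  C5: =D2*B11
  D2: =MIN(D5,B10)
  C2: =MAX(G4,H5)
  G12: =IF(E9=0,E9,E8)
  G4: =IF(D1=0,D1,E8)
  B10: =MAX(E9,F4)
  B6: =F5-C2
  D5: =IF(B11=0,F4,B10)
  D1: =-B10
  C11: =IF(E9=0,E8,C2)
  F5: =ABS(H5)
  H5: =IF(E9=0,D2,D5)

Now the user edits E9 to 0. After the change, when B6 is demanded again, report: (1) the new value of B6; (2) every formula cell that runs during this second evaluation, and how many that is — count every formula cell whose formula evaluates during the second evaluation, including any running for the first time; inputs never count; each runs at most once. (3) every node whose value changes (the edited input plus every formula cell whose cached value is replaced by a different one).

First demand of the output computes:
  B10 = MAX(1, 1) = 1
  D1 = -(1) = -1
  D5 = IF(B11=0: B11=0 -> then branch F4) = 1
  G4 = IF(D1=0: D1=-1 -> else branch E8) = 4
  H5 = IF(E9=0: E9=1 -> else branch D5) = 1
  C2 = MAX(4, 1) = 4
  F5 = ABS(1) = 1
  B6 = 1 - 4 = -3

After the edit, cleaning proceeds:
  B10: a read changed (E9 1->0) — executes, giving 1 — identical to its old value.
  D1: dirty, but its reads are unchanged (B10 unchanged); cached -1 stands.
  D2: had never run; runs now, result 1.
  G4: dirty, but its reads are unchanged (D1 unchanged, E8 unchanged); cached 4 stands.
  H5: a read changed (E9 1->0) — executes, giving 1 — identical to its old value.
  C2: dirty, but its reads are unchanged (G4 unchanged, H5 unchanged); cached 4 stands.
  F5: dirty, but its reads are unchanged (H5 unchanged); cached 1 stands.
  B6: dirty, but its reads are unchanged (F5 unchanged, C2 unchanged); cached -3 stands.

Note the branch switch — D2 had no cache and runs now for the first time.

Demanding B6 again yields -3.
3 formula cells run: B10, D2, H5.
The nodes whose values change: E9.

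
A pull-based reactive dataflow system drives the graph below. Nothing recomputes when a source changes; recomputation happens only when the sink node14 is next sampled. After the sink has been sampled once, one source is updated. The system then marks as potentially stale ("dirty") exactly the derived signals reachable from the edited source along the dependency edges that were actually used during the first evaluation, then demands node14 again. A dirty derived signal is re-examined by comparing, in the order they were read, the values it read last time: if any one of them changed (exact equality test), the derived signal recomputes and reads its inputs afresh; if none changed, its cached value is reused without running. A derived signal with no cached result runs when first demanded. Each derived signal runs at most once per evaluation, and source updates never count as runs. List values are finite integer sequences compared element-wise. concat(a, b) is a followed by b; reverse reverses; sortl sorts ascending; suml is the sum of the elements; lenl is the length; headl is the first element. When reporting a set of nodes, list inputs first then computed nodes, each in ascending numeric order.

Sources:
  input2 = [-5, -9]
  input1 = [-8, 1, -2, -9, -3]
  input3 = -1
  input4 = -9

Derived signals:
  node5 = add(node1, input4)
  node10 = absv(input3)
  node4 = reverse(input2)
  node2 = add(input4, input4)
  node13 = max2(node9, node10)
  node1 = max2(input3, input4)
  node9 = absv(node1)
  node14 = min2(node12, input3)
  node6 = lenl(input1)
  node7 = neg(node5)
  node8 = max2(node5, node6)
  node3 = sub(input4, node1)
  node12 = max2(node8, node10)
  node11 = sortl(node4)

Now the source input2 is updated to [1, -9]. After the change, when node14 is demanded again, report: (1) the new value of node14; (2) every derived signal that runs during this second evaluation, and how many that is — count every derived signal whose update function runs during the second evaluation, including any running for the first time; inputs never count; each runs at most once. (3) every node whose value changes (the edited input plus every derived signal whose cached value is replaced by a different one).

New value of node14: -1.
Derived signals that run: none — 0 in total.
Values that change: input2.
Key observation: input2 is never demanded by the output, so the edit triggers no recomputation at all.

First evaluation (everything demanded from the output):
  node1 = max2(-1, -9) = -1
  node5 = add(-1, -9) = -10
  node6 = lenl([-8, 1, -2, -9, -3]) = 5
  node8 = max2(-10, 5) = 5
  node10 = absv(-1) = 1
  node12 = max2(5, 1) = 5
  node14 = min2(5, -1) = -1

Propagation after the edit:
  input2 feeds no computation that the output demands — nothing is marked dirty and nothing runs.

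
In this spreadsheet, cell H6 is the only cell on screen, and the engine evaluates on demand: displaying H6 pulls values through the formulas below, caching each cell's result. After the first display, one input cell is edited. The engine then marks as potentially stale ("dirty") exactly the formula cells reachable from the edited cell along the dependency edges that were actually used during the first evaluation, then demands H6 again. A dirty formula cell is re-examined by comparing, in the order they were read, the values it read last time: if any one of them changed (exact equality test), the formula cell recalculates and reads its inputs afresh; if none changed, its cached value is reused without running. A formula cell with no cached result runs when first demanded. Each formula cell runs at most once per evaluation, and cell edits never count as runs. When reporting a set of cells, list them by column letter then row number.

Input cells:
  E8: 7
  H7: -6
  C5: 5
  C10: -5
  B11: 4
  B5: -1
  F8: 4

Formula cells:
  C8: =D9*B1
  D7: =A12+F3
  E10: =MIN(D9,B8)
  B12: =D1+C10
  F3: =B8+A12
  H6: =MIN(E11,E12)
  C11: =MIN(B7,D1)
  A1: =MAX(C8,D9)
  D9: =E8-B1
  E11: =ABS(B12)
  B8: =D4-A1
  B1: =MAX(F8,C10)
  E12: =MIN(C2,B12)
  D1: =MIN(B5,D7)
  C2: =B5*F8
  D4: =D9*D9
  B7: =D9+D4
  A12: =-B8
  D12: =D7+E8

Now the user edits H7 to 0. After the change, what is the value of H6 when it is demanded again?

H6 now evaluates to -6.
The important point: nothing the output needs ever reads H7, so the edit is invisible to it.

Initial pass — values computed on the first demand:
  B1 = MAX(4, -5) = 4
  C2 = -1 * 4 = -4
  D9 = 7 - 4 = 3
  C8 = 3 * 4 = 12
  A1 = MAX(12, 3) = 12
  D4 = 3 * 3 = 9
  B8 = 9 - 12 = -3
  A12 = -(-3) = 3
  F3 = -3 + 3 = 0
  D7 = 3 + 0 = 3
  D1 = MIN(-1, 3) = -1
  B12 = -1 + -5 = -6
  E11 = ABS(-6) = 6
  E12 = MIN(-4, -6) = -6
  H6 = MIN(6, -6) = -6

Second demand — change propagation:
  no demanded computation ever read H7, so the edit dirties nothing and nothing runs.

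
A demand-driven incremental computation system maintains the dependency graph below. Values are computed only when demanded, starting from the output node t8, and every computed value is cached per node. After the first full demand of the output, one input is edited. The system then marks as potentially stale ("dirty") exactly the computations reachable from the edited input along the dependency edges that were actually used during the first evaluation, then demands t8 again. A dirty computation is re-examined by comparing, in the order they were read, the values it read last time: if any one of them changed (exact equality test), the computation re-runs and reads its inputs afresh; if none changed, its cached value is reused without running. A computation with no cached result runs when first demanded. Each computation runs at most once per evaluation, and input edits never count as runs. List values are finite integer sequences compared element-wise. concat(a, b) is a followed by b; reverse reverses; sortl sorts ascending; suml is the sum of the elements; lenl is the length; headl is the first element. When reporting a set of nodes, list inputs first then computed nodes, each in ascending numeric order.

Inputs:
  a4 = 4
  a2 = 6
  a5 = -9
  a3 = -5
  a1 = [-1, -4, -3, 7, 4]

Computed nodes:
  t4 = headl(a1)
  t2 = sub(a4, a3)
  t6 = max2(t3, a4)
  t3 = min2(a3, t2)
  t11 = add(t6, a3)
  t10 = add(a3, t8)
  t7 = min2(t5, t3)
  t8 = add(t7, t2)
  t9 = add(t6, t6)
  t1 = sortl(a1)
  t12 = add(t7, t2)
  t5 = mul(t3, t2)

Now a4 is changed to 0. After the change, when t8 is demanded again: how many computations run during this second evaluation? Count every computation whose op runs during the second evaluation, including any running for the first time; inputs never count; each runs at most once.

First evaluation (everything demanded from the output):
  t2 = sub(4, -5) = 9
  t3 = min2(-5, 9) = -5
  t5 = mul(-5, 9) = -45
  t7 = min2(-45, -5) = -45
  t8 = add(-45, 9) = -36

Propagation after the edit:
  t2: runs — a4 4->0; result 5.
  t3: runs — t2 9->5; result -5 (same value as before).
  t5: runs — t2 9->5; result -25.
  t7: runs — t5 -45->-25; result -25.
  t8: runs — t7 -45->-25; t2 9->5; result -20.

Computations that run: t2, t3, t5, t7, t8 — 5 in total.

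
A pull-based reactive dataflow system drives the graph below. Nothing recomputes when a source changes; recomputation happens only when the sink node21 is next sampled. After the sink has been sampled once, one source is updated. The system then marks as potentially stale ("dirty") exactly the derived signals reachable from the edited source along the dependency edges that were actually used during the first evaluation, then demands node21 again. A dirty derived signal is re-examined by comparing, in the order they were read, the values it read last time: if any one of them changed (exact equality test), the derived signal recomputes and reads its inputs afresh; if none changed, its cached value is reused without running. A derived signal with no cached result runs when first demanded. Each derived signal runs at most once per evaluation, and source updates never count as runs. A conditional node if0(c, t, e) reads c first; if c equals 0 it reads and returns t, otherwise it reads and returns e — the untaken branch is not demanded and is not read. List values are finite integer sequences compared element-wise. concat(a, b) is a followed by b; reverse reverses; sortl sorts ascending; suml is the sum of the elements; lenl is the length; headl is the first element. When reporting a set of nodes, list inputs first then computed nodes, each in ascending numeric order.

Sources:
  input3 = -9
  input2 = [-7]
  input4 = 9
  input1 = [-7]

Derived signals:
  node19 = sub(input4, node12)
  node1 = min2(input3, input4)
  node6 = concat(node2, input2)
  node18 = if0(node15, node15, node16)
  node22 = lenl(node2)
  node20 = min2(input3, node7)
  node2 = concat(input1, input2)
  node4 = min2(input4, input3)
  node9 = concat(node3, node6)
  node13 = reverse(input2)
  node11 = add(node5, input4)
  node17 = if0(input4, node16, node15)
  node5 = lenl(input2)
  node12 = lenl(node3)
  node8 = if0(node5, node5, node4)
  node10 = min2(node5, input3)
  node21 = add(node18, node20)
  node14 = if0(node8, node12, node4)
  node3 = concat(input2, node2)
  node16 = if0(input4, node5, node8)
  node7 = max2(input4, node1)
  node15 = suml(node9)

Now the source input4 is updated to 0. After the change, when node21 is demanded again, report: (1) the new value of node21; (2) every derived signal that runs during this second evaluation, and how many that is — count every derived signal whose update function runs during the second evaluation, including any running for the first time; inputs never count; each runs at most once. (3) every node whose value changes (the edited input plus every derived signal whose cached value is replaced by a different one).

New value of node21: -8.
Derived signals that run: node1, node7, node16, node18, node20, node21 — 6 in total.
Values that change: input4, node7, node16, node18, node21.
Key observation: a condition flipped, so demand moved to the other branch — node4, node8 are never re-examined.

First evaluation (everything demanded from the output):
  node1 = min2(-9, 9) = -9
  node2 = concat([-7], [-7]) = [-7, -7]
  node3 = concat([-7], [-7, -7]) = [-7, -7, -7]
  node4 = min2(9, -9) = -9
  node5 = lenl([-7]) = 1
  node6 = concat([-7, -7], [-7]) = [-7, -7, -7]
  node7 = max2(9, -9) = 9
  node8 = if0(node5=1 -> else branch node4) = -9
  node9 = concat([-7, -7, -7], [-7, -7, -7]) = [-7, -7, -7, -7, -7, -7]
  node15 = suml([-7, -7, -7, -7, -7, -7]) = -42
  node16 = if0(input4=9 -> else branch node8) = -9
  node18 = if0(node15=-42 -> else branch node16) = -9
  node20 = min2(-9, 9) = -9
  node21 = add(-9, -9) = -18

Propagation after the edit:
  node1: runs — input4 9->0; result -9 (same value as before).
  node4: marked dirty but never re-examined — demand shifted away from it.
  node7: runs — input4 9->0; result 0.
  node8: marked dirty but never re-examined — demand shifted away from it.
  node16: runs — input4 9->0; result 1.
  node18: runs — node16 -9->1; result 1.
  node20: runs — node7 9->0; result -9 (same value as before).
  node21: runs — node18 -9->1; result -8.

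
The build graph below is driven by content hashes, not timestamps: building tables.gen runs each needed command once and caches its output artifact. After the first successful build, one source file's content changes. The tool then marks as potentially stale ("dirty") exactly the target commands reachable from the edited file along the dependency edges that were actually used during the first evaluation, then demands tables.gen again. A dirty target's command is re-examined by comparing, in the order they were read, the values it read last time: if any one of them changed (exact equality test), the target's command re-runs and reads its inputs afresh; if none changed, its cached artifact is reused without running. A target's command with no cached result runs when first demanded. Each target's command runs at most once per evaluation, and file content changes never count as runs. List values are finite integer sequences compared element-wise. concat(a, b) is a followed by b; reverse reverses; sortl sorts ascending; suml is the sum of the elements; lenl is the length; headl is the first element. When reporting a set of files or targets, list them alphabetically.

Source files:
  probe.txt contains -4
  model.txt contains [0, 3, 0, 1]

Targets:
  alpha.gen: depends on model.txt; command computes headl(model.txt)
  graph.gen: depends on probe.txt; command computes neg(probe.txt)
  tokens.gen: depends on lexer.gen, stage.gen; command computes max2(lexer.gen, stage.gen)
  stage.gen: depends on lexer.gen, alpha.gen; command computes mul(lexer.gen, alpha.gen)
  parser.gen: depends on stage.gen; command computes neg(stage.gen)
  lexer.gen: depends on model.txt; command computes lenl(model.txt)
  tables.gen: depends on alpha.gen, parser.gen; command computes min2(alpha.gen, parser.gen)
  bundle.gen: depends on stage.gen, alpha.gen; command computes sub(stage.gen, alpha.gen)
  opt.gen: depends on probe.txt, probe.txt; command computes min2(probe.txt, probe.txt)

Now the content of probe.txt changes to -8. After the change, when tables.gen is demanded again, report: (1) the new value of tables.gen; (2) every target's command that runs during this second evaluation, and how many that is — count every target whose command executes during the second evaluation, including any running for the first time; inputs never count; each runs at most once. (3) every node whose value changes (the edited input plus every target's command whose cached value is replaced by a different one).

tables.gen now evaluates to 0.
Run set: none (0 run).
Changed values: probe.txt.
The important point: nothing the output needs ever reads probe.txt, so the edit is invisible to it.

Initial pass — values computed on the first demand:
  alpha.gen = headl([0, 3, 0, 1]) = 0
  lexer.gen = lenl([0, 3, 0, 1]) = 4
  stage.gen = mul(4, 0) = 0
  parser.gen = neg(0) = 0
  tables.gen = min2(0, 0) = 0

Second demand — change propagation:
  no demanded computation ever read probe.txt, so the edit dirties nothing and nothing runs.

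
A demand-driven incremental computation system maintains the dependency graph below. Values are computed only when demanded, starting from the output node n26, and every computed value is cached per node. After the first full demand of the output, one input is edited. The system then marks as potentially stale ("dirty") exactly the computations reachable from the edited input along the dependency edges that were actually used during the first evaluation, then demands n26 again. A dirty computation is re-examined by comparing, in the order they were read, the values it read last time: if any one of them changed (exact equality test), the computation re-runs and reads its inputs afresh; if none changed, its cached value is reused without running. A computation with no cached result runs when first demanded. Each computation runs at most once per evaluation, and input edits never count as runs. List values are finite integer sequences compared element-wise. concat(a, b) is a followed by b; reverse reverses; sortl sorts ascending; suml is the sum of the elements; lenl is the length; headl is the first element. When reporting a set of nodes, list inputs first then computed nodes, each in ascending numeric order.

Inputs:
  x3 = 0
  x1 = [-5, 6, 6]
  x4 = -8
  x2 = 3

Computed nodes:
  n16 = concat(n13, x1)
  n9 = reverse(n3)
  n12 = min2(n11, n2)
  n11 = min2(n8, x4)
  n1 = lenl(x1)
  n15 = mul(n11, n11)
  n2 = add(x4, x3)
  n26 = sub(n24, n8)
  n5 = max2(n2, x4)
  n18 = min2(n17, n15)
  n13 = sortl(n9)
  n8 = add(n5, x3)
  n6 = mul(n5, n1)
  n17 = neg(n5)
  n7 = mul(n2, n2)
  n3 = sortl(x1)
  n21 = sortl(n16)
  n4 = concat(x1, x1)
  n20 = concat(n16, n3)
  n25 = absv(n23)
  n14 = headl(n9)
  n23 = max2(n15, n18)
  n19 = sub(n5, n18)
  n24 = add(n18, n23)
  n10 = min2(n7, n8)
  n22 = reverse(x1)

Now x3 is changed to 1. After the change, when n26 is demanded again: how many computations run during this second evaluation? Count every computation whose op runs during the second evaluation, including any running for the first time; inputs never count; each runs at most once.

Computations that run: n2, n5, n8, n11, n17, n18, n23, n24, n26 — 9 in total.
Key observation: the cutoff stops propagation at n15 — its inputs' values are unchanged, so it reuses its cache.

First evaluation (everything demanded from the output):
  n2 = add(-8, 0) = -8
  n5 = max2(-8, -8) = -8
  n8 = add(-8, 0) = -8
  n11 = min2(-8, -8) = -8
  n15 = mul(-8, -8) = 64
  n17 = neg(-8) = 8
  n18 = min2(8, 64) = 8
  n23 = max2(64, 8) = 64
  n24 = add(8, 64) = 72
  n26 = sub(72, -8) = 80

Propagation after the edit:
  n2: runs — x3 0->1; result -7.
  n5: runs — n2 -8->-7; result -7.
  n8: runs — n5 -8->-7; x3 0->1; result -6.
  n11: runs — n8 -8->-6; result -8 (same value as before).
  n15: checked — values it read are unchanged (n11 unchanged, n11 unchanged); reused cached 64 without running.
  n17: runs — n5 -8->-7; result 7.
  n18: runs — n17 8->7; result 7.
  n23: runs — n18 8->7; result 64 (same value as before).
  n24: runs — n18 8->7; result 71.
  n26: runs — n24 72->71; n8 -8->-6; result 77.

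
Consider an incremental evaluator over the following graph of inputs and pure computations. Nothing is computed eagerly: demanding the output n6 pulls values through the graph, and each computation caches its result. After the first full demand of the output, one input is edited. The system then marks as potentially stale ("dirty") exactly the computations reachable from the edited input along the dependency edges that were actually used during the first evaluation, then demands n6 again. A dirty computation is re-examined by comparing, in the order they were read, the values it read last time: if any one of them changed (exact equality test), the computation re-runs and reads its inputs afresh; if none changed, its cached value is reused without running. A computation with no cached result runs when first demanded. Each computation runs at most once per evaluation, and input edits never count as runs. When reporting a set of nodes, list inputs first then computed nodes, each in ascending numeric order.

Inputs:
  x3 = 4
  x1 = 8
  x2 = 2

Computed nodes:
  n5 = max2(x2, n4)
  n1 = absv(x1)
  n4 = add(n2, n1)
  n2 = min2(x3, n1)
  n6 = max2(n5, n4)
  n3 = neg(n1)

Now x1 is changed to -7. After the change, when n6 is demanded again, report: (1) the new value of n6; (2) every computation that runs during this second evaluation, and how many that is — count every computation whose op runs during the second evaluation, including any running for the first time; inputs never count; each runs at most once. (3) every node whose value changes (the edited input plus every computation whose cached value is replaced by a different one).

n6 now evaluates to 11.
Run set: n1, n2, n4, n5, n6 (5 run).
Changed values: x1, n1, n4, n5, n6.

Initial pass — values computed on the first demand:
  n1 = absv(8) = 8
  n2 = min2(4, 8) = 4
  n4 = add(4, 8) = 12
  n5 = max2(2, 12) = 12
  n6 = max2(12, 12) = 12

Second demand — change propagation:
  n1: re-runs because x1 8->-7; new result 7.
  n2: re-runs because n1 8->7; new result 4 (unchanged).
  n4: re-runs because n1 8->7; new result 11.
  n5: re-runs because n4 12->11; new result 11.
  n6: re-runs because n5 12->11; n4 12->11; new result 11.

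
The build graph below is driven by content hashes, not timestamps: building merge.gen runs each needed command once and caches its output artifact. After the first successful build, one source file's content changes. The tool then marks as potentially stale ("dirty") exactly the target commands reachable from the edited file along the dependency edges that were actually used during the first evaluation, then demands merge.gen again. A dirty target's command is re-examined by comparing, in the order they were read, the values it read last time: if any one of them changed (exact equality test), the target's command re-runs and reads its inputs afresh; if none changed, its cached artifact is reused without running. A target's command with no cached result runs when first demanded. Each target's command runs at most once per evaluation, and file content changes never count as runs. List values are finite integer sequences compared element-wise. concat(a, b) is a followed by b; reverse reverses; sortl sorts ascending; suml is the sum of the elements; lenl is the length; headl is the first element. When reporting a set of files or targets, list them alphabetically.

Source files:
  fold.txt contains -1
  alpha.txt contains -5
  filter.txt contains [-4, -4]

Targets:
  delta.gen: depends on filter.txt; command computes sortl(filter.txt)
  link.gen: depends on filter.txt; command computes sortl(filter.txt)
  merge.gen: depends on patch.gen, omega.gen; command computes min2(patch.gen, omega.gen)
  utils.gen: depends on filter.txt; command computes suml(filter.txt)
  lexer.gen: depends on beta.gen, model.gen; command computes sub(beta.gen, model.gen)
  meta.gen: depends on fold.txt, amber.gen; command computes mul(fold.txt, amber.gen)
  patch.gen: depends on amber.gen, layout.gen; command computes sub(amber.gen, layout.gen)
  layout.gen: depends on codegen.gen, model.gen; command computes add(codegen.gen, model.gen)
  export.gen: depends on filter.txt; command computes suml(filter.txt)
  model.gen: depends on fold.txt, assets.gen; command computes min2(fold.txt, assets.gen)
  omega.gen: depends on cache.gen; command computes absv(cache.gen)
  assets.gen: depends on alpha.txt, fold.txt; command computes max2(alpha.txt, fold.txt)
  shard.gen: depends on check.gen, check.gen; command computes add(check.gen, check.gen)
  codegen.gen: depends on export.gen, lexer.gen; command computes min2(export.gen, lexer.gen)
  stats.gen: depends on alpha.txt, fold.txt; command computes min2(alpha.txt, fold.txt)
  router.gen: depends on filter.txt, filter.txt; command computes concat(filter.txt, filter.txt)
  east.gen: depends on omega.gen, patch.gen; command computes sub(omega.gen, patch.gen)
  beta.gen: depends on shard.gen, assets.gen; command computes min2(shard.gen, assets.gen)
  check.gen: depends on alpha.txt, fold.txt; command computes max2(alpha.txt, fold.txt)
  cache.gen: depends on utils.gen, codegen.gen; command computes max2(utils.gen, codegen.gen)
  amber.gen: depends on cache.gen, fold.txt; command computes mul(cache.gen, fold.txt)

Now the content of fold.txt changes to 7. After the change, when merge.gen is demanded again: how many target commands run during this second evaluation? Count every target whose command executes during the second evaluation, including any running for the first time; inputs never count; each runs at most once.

Initial pass — values computed on the first demand:
  assets.gen = max2(-5, -1) = -1
  check.gen = max2(-5, -1) = -1
  export.gen = suml([-4, -4]) = -8
  model.gen = min2(-1, -1) = -1
  shard.gen = add(-1, -1) = -2
  beta.gen = min2(-2, -1) = -2
  lexer.gen = sub(-2, -1) = -1
  codegen.gen = min2(-8, -1) = -8
  layout.gen = add(-8, -1) = -9
  utils.gen = suml([-4, -4]) = -8
  cache.gen = max2(-8, -8) = -8
  amber.gen = mul(-8, -1) = 8
  omega.gen = absv(-8) = 8
  patch.gen = sub(8, -9) = 17
  merge.gen = min2(17, 8) = 8

Second demand — change propagation:
  assets.gen: re-runs because fold.txt -1->7; new result 7.
  check.gen: re-runs because fold.txt -1->7; new result 7.
  model.gen: re-runs because fold.txt -1->7; assets.gen -1->7; new result 7.
  shard.gen: re-runs because check.gen -1->7; check.gen -1->7; new result 14.
  beta.gen: re-runs because shard.gen -2->14; assets.gen -1->7; new result 7.
  lexer.gen: re-runs because beta.gen -2->7; model.gen -1->7; new result 0.
  codegen.gen: re-runs because lexer.gen -1->0; new result -8 (unchanged).
  cache.gen: re-examined; everything it read last time is the same (utils.gen unchanged, codegen.gen unchanged) — cache -8 kept, no run.
  amber.gen: re-runs because fold.txt -1->7; new result -56.
  layout.gen: re-runs because model.gen -1->7; new result -1.
  omega.gen: re-examined; everything it read last time is the same (cache.gen unchanged) — cache 8 kept, no run.
  patch.gen: re-runs because amber.gen 8->-56; layout.gen -9->-1; new result -55.
  merge.gen: re-runs because patch.gen 17->-55; new result -55.

The important point: at cache.gen every value read last time is unchanged, so the dirty flag clears without a run.

Run set: amber.gen, assets.gen, beta.gen, check.gen, codegen.gen, layout.gen, lexer.gen, merge.gen, model.gen, patch.gen, shard.gen (11 run).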